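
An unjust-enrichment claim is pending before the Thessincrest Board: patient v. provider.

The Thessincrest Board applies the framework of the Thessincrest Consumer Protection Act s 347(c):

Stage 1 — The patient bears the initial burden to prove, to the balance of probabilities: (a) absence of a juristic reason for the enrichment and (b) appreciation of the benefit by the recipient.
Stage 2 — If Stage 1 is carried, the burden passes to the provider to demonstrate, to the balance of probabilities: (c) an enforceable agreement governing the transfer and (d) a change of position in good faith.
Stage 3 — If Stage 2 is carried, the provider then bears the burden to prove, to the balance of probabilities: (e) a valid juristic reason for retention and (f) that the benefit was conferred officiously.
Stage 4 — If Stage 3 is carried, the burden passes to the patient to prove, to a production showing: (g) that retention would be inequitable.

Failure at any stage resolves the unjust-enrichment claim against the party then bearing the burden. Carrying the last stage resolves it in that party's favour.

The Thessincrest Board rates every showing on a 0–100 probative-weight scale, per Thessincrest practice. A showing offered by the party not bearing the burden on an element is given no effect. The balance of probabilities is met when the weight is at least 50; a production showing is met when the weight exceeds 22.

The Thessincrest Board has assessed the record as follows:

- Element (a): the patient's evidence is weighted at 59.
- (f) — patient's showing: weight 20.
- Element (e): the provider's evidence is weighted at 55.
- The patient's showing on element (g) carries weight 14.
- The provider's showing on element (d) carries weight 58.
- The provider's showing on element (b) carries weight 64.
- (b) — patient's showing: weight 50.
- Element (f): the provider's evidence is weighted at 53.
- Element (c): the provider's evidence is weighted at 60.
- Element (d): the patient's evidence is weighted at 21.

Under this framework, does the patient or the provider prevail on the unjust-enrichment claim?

At Stage 1 the patient must meet the balance of probabilities (weight is at least 50): on (a) the weight is 59, ≥ 50, so (a) meets the standard; on (b) the weight is 50 (the provider's 64 is given no effect), ≥ 50, so (b) meets the standard.
  Stage 1 carried; the burden shifts to the provider.
At Stage 2 the provider must meet the balance of probabilities (weight is at least 50): on (c) the weight is 60, which does reach 50, so (c) meets the standard; on (d) the weight is 58 (the patient's 21 is given no effect), which does reach 50, so (d) meets the standard.
  Stage 2 is satisfied; the provider continues to bear the burden.
At Stage 3 the provider must meet the balance of probabilities (weight is at least 50): on (e) the weight is 55, which does reach 50, so (e) meets the standard; on (f) the weight is 53 (the patient's 20 is given no effect), which does reach 50, so (f) meets the standard.
  All elements met. The burden passes to the patient.
At Stage 4 the patient must meet a production showing (weight exceeds 22): on (g) the weight is 14, which does not exceed 22, so (g) does not meet the standard.
  The patient does not carry Stage 4.
So the provider prevails.

provider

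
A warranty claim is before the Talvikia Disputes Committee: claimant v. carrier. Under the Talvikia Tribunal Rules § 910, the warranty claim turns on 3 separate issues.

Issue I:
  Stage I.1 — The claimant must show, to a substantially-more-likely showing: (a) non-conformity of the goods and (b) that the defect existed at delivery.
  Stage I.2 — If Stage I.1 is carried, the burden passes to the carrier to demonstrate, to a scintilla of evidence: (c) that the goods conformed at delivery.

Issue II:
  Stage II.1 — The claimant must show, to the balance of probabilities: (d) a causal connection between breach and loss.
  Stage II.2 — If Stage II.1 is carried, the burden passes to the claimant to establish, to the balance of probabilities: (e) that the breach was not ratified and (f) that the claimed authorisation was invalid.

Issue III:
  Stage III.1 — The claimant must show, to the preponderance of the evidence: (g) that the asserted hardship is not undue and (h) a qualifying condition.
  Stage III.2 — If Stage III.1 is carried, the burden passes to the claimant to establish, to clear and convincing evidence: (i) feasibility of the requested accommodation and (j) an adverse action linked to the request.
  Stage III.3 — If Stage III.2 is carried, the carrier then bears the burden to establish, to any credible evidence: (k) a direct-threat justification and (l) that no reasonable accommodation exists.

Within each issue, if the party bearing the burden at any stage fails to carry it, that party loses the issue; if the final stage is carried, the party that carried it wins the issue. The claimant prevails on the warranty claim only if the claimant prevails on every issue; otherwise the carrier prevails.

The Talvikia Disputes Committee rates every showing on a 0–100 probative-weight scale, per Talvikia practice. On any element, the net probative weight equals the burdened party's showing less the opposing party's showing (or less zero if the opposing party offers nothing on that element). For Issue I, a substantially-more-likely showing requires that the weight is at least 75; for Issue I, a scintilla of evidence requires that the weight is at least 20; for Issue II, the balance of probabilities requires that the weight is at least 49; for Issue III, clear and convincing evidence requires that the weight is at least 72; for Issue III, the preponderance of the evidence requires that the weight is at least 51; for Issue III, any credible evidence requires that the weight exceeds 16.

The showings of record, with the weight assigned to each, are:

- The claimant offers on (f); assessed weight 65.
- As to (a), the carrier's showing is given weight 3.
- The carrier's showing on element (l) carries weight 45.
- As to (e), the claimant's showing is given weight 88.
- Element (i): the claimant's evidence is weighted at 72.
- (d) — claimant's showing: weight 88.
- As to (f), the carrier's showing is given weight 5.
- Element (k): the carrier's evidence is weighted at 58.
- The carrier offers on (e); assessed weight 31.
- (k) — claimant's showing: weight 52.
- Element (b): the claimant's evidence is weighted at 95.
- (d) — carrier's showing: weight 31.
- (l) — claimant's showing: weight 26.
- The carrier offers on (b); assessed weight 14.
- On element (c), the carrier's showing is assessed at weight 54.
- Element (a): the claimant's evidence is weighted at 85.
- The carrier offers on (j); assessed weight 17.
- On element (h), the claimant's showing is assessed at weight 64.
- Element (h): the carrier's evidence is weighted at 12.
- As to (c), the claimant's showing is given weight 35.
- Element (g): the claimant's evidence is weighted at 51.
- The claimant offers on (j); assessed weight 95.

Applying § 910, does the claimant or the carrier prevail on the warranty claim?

— Issue I —
Stage I.1 (claimant, a substantially-more-likely showing, weight is at least 75): (a) net 85−3=82 ≥ 75 — meets; (b) net 95−14=81 ≥ 75 — meets.
  Stage I.1 is satisfied; the onus moves to the carrier.
Stage I.2 (carrier, a scintilla of evidence, weight is at least 20): (c) net 54−35=19 < 20 — fails.
  Not every element is met, so the carrier fails to carry Stage I.2.
The claimant prevails on this issue.
— Issue II —
Stage II.1 (claimant, the balance of probabilities, weight is at least 49): (d) net 88−31=57 ≥ 49 — meets.
  Stage II.1 is satisfied; the claimant continues to bear the burden.
Stage II.2 (claimant, the balance of probabilities, weight is at least 49): (e) net 88−31=57 ≥ 49 — meets; (f) net 65−5=60 ≥ 49 — meets.
  The claimant carries the last stage.
With every stage satisfied, the claimant prevails on this issue.
— Issue III —
Stage III.1 — burden on claimant; standard: the preponderance of the evidence (weight is at least 51).
    (g): 51 ≥ 51 [met]
    (h): 64 − 12 = 52 ≥ 51 [met]
  All elements met. The claimant retains the burden for Stage III.2.
Stage III.2 — burden on claimant; standard: clear and convincing evidence (weight is at least 72).
    (i): 72 ≥ 72 [met]
    (j): 95 − 17 = 78 ≥ 72 [met]
  All elements met. The burden passes to the carrier.
Stage III.3 — burden on carrier; standard: any credible evidence (weight exceeds 16).
    (k): 58 − 52 = 6 ≤ 16 [not met]
    (l): 45 − 26 = 19 > 16 [met]
  Not every element is met, so the carrier fails to carry Stage III.3.
The analysis ends at Stage III.3; the claimant prevails on this issue.
Per-issue: Issue I → claimant; Issue II → claimant; Issue III → claimant. The claimant must prevail on every issue; overall, the claimant prevails.

claimant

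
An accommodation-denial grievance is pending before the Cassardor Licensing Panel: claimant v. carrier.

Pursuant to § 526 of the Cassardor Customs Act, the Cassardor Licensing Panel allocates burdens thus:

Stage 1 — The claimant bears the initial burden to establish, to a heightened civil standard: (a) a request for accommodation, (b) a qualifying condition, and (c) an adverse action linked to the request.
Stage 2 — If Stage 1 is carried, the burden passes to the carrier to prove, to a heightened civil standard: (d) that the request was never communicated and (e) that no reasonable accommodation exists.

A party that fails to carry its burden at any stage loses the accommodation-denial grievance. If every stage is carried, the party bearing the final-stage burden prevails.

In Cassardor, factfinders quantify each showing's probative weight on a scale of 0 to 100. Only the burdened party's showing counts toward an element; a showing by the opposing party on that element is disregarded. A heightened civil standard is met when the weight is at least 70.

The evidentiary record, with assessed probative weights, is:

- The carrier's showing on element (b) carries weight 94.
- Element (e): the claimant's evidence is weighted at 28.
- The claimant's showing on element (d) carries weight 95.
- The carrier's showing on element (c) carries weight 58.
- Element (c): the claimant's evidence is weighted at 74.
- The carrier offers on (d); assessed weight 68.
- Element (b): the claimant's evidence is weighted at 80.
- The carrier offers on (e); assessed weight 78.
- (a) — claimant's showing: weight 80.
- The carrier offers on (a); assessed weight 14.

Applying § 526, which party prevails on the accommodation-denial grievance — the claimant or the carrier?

claimant

Stage 1 — burden on claimant; standard: a heightened civil standard (weight is at least 70).
    (a): 80 (carrier's 14 disregarded) ≥ 70 [met]
    (b): 80 (carrier's 94 disregarded) ≥ 70 [met]
    (c): 74 (carrier's 58 disregarded) ≥ 70 [met]
  Stage 1 carried; the burden shifts to the carrier.
Stage 2 — burden on carrier; standard: a heightened civil standard (weight is at least 70).
    (d): 68 (claimant's 95 disregarded) < 70 [not met]
    (e): 78 (claimant's 28 disregarded) ≥ 70 [met]
  Stage 2 not carried; the carrier fails its burden.
The claimant prevails.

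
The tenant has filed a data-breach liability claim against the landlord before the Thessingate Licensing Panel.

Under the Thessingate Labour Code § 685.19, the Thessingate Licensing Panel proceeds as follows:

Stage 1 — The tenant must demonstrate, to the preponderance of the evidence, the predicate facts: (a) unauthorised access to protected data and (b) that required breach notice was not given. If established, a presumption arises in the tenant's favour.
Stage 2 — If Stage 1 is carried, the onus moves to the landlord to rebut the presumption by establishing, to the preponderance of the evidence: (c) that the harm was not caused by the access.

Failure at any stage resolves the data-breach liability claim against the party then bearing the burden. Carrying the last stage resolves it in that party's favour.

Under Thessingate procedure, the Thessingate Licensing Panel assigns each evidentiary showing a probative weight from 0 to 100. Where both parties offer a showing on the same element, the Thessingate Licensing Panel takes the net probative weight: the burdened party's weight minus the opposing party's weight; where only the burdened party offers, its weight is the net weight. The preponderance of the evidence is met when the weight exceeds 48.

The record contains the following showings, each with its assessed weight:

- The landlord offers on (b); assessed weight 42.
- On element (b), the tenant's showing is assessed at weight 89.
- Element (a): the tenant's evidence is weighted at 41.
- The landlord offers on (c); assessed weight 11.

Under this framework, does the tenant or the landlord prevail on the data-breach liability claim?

Stage 1 (tenant, the preponderance of the evidence, weight exceeds 48): (a) 41 ≤ 48 — fails; (b) net 89−42=47 ≤ 48 — fails.
  Stage 1 not carried; the tenant fails its burden.
The landlord prevails.

landlord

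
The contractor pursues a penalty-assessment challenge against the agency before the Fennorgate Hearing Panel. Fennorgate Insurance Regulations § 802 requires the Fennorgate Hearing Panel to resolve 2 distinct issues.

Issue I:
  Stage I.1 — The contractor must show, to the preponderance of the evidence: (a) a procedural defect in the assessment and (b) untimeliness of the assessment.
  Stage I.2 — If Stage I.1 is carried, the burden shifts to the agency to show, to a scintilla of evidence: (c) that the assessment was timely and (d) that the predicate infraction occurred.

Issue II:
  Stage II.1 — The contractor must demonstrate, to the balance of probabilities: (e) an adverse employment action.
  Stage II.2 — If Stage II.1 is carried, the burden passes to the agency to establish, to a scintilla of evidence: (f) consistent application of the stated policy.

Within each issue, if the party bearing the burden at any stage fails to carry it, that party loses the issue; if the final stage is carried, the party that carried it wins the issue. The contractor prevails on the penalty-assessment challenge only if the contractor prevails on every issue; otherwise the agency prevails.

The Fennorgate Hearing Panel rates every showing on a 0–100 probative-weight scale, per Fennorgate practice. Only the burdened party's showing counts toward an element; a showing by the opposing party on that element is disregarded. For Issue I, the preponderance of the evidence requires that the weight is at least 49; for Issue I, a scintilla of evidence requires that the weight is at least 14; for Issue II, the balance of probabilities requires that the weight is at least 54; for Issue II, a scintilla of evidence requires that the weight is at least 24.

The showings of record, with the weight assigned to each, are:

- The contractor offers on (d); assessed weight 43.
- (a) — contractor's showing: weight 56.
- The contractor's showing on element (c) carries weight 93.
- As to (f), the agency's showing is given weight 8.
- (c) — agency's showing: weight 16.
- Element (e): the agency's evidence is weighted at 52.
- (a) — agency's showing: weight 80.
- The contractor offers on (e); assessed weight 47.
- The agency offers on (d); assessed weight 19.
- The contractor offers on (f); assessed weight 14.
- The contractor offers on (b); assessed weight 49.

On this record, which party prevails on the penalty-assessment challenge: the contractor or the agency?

agency

— Issue I —
Stage I.1 — burden on contractor; standard: the preponderance of the evidence (weight is at least 49).
    (a): 56 (agency's 80 disregarded) ≥ 49 [met]
    (b): 49 ≥ 49 [met]
  Stage I.1 is satisfied; the onus moves to the agency.
Stage I.2 — burden on agency; standard: a scintilla of evidence (weight is at least 14).
    (c): 16 (contractor's 93 disregarded) ≥ 14 [met]
    (d): 19 (contractor's 43 disregarded) ≥ 14 [met]
  Stage I.2 carried; the final stage is satisfied.
With every stage satisfied, the agency prevails on this issue.
— Issue II —
Stage II.1 — burden on contractor; standard: the balance of probabilities (weight is at least 54).
    (e): 47 (agency's 52 disregarded) < 54 [not met]
  The contractor does not carry Stage II.1.
The analysis ends at Stage II.1; the agency prevails on this issue.
Per-issue: Issue I → agency; Issue II → agency. The contractor must prevail on every issue; overall, the agency prevails.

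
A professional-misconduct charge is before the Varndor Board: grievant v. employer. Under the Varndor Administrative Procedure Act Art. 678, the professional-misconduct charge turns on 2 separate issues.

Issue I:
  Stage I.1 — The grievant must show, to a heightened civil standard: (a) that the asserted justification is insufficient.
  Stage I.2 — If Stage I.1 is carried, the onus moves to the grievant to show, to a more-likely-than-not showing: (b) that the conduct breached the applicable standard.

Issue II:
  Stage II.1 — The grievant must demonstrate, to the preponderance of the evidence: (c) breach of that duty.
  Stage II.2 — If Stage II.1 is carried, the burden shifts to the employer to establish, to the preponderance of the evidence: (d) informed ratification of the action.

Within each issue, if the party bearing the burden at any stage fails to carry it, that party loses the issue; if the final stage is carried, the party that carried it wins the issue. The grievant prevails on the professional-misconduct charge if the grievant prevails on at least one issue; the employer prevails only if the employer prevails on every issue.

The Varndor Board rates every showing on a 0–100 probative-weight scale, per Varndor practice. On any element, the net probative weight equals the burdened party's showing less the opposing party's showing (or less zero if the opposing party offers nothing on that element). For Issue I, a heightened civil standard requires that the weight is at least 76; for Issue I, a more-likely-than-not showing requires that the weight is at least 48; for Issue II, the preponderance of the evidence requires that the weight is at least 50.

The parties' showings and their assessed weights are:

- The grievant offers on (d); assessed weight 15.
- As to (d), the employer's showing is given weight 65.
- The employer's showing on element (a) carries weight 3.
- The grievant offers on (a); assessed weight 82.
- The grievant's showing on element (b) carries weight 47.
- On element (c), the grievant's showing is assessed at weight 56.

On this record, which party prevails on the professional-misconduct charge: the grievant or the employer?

— Issue I —
Stage I.1 — burden on grievant; standard: a heightened civil standard (weight is at least 76).
    (a): 82 − 3 = 79 ≥ 76 [met]
  All elements met. The grievant retains the burden for Stage I.2.
Stage I.2 — burden on grievant; standard: a more-likely-than-not showing (weight is at least 48).
    (b): 47 < 48 [not met]
  Stage I.2 not carried; the grievant fails its burden.
The employer prevails on this issue.
— Issue II —
Stage II.1 — burden on grievant; standard: the preponderance of the evidence (weight is at least 50).
    (c): 56 ≥ 50 [met]
  Stage II.1 carried; the burden shifts to the employer.
Stage II.2 — burden on employer; standard: the preponderance of the evidence (weight is at least 50).
    (d): 65 − 15 = 50 ≥ 50 [met]
  The employer carries the last stage.
With every stage satisfied, the employer prevails on this issue.
Per-issue: Issue I → employer; Issue II → employer. The grievant must prevail on at least one issue; overall, the employer prevails.

employer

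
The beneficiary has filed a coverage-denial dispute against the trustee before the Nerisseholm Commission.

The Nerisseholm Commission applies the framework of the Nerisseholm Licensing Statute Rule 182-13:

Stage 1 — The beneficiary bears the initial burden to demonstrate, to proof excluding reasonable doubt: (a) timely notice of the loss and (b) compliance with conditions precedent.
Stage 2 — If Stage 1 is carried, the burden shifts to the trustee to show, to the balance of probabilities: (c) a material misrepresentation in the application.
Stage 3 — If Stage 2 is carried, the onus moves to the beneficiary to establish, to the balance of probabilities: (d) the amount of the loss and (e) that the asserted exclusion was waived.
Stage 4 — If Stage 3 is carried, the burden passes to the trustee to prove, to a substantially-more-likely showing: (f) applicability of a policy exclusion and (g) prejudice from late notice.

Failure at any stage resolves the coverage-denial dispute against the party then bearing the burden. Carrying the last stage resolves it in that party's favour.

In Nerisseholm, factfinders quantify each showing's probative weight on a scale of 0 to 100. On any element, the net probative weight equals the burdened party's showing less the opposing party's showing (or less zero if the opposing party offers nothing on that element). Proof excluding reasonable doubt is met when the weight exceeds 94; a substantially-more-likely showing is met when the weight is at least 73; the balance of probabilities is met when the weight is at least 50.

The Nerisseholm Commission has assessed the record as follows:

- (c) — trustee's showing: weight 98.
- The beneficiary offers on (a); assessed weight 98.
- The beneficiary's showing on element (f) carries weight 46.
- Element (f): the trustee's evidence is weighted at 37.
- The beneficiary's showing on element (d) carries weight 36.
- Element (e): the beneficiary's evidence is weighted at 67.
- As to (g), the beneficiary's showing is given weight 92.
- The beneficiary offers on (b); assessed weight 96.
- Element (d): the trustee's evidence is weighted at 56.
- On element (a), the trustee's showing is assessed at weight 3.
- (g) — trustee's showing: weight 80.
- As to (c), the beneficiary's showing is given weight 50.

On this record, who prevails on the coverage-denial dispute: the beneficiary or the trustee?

Stage 1 (beneficiary, proof excluding reasonable doubt, weight exceeds 94): (a) net 98−3=95 > 94 — meets; (b) 96 > 94 — meets.
  The beneficiary carries Stage 1; the trustee now bears the burden.
Stage 2 (trustee, the balance of probabilities, weight is at least 50): (c) net 98−50=48 < 50 — fails.
  Stage 2 not carried; the trustee fails its burden.
The analysis ends at Stage 2; the beneficiary prevails.

beneficiary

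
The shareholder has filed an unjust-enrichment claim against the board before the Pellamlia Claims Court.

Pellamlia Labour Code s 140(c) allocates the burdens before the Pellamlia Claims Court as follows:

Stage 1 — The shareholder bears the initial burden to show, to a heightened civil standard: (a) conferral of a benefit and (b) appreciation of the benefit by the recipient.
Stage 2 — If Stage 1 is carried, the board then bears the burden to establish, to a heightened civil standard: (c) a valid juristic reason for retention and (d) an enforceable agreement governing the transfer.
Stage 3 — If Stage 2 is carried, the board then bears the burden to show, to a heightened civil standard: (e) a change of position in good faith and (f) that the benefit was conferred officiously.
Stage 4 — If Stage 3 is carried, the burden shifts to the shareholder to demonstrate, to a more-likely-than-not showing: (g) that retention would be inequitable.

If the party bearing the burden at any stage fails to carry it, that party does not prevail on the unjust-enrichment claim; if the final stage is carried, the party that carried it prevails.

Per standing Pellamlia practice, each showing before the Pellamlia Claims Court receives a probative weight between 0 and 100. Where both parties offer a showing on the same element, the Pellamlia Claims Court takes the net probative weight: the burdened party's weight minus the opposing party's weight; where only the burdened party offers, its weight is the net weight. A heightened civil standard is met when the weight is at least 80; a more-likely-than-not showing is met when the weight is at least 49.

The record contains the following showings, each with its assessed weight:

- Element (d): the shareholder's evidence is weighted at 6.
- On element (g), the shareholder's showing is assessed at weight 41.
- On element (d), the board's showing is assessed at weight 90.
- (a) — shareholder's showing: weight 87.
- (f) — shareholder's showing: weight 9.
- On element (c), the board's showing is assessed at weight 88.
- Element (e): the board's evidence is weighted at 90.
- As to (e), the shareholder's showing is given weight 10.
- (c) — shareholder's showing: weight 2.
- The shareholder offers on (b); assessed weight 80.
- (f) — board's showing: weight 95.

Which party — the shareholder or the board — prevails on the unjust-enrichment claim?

At Stage 1 the shareholder must meet a heightened civil standard (weight is at least 80): on (a) the weight is 87, ≥ 80, so (a) meets the standard; on (b) the weight is 80, which does reach 80, so (b) meets the standard.
  The shareholder carries Stage 1; the board now bears the burden.
At Stage 2 the board must meet a heightened civil standard (weight is at least 80): on (c) the weight is 88 less the opposing 2 gives net 86, which does reach 80, so (c) meets the standard; on (d) the weight is 90 less the opposing 6 gives net 84, ≥ 80, so (d) meets the standard.
  All elements met. The board retains the burden for Stage 3.
At Stage 3 the board must meet a heightened civil standard (weight is at least 80): on (e) the weight is 90 less the opposing 10 gives net 80, which does reach 80, so (e) meets the standard; on (f) the weight is 95 less the opposing 9 gives net 86, ≥ 80, so (f) meets the standard.
  All elements met. The burden passes to the shareholder.
At Stage 4 the shareholder must meet a more-likely-than-not showing (weight is at least 49): on (g) the weight is 41, < 49, so (g) does not meet the standard.
  The shareholder does not carry Stage 4.
So the board prevails.

board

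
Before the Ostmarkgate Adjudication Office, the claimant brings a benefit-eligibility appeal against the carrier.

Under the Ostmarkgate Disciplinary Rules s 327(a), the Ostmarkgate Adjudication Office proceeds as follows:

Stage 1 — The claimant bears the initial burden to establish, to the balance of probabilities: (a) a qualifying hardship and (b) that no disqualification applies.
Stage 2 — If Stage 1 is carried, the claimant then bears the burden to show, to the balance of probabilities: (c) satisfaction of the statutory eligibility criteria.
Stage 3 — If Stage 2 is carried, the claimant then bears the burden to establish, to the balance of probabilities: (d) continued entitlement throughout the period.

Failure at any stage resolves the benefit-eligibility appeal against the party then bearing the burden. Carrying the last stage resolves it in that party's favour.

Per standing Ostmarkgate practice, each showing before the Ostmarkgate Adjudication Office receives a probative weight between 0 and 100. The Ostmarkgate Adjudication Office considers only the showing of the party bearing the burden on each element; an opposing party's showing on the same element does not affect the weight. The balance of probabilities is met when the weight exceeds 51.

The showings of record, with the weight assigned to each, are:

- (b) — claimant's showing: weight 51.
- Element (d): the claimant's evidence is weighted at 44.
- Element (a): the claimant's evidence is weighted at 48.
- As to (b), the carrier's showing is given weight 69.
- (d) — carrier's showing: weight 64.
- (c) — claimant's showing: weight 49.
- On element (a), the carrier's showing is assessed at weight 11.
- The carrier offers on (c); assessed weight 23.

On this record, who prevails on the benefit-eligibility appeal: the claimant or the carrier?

Stage 1 — burden on claimant; standard: the balance of probabilities (weight exceeds 51).
    (a): 48 (carrier's 11 disregarded) ≤ 51 [not met]
    (b): 51 (carrier's 69 disregarded) ≤ 51 [not met]
  Not every element is met, so the claimant fails to carry Stage 1.
The analysis ends at Stage 1; the carrier prevails.

carrier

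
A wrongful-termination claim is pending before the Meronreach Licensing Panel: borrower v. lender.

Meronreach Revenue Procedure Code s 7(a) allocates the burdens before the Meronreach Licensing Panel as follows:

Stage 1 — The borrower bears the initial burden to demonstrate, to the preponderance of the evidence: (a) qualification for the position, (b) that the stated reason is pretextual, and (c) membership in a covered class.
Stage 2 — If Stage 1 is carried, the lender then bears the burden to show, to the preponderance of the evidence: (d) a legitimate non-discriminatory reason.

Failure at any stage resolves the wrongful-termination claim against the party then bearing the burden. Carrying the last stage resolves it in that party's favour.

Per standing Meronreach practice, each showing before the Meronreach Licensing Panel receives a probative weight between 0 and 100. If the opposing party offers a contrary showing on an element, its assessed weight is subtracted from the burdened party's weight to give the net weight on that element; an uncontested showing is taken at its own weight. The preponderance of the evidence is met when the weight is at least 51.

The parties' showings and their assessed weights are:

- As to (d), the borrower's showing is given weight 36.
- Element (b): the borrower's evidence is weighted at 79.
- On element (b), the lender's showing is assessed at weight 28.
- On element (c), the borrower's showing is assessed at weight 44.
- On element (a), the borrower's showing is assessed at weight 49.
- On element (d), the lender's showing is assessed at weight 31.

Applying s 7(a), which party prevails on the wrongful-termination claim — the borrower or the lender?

Stage 1 (borrower, the preponderance of the evidence, weight is at least 51): (a) 49 < 51 — fails; (b) net 79−28=51 ≥ 51 — meets; (c) 44 < 51 — fails.
  Not every element is met, so the borrower fails to carry Stage 1.
The analysis ends at Stage 1; the lender prevails.

lender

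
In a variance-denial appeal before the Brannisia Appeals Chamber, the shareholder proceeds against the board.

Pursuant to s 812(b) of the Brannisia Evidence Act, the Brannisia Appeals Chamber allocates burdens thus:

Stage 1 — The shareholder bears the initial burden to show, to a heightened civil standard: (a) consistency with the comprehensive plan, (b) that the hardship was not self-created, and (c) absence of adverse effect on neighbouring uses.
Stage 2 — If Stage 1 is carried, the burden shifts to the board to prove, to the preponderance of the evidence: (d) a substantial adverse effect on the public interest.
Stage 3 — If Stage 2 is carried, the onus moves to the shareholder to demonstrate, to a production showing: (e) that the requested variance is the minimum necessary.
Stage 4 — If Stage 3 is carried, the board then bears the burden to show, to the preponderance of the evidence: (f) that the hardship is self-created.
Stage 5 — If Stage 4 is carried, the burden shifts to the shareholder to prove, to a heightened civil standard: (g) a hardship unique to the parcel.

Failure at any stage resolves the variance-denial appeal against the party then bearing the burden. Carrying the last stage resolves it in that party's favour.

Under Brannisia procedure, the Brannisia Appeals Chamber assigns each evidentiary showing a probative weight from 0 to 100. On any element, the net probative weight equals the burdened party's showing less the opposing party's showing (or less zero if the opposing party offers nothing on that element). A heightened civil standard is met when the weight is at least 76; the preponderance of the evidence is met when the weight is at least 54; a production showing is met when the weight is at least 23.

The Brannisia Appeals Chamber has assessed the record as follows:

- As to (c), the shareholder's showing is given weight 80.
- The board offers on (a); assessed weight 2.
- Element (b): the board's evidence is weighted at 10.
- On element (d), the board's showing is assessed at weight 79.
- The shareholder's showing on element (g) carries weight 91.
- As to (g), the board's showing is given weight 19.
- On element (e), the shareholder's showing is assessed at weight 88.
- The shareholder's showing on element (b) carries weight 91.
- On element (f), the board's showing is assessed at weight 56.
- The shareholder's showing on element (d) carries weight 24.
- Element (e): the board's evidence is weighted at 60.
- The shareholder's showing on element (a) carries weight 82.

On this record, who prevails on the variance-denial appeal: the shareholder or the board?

At Stage 1 the shareholder must meet a heightened civil standard (weight is at least 76): on (a) the weight is 82 less the opposing 2 gives net 80, ≥ 76, so (a) meets the standard; on (b) the weight is 91 less the opposing 10 gives net 81, ≥ 76, so (b) meets the standard; on (c) the weight is 80, which does reach 76, so (c) meets the standard.
  The shareholder carries Stage 1; the board now bears the burden.
At Stage 2 the board must meet the preponderance of the evidence (weight is at least 54): on (d) the weight is 79 less the opposing 24 gives net 55, ≥ 54, so (d) meets the standard.
  All elements met. The burden passes to the shareholder.
At Stage 3 the shareholder must meet a production showing (weight is at least 23): on (e) the weight is 88 less the opposing 60 gives net 28, ≥ 23, so (e) meets the standard.
  Stage 3 is satisfied; the onus moves to the board.
At Stage 4 the board must meet the preponderance of the evidence (weight is at least 54): on (f) the weight is 56, ≥ 54, so (f) meets the standard.
  Stage 4 is satisfied; the onus moves to the shareholder.
At Stage 5 the shareholder must meet a heightened civil standard (weight is at least 76): on (g) the weight is 91 less the opposing 19 gives net 72, which does not reach 76, so (g) does not meet the standard.
  The shareholder does not carry Stage 5.
The board prevails.

board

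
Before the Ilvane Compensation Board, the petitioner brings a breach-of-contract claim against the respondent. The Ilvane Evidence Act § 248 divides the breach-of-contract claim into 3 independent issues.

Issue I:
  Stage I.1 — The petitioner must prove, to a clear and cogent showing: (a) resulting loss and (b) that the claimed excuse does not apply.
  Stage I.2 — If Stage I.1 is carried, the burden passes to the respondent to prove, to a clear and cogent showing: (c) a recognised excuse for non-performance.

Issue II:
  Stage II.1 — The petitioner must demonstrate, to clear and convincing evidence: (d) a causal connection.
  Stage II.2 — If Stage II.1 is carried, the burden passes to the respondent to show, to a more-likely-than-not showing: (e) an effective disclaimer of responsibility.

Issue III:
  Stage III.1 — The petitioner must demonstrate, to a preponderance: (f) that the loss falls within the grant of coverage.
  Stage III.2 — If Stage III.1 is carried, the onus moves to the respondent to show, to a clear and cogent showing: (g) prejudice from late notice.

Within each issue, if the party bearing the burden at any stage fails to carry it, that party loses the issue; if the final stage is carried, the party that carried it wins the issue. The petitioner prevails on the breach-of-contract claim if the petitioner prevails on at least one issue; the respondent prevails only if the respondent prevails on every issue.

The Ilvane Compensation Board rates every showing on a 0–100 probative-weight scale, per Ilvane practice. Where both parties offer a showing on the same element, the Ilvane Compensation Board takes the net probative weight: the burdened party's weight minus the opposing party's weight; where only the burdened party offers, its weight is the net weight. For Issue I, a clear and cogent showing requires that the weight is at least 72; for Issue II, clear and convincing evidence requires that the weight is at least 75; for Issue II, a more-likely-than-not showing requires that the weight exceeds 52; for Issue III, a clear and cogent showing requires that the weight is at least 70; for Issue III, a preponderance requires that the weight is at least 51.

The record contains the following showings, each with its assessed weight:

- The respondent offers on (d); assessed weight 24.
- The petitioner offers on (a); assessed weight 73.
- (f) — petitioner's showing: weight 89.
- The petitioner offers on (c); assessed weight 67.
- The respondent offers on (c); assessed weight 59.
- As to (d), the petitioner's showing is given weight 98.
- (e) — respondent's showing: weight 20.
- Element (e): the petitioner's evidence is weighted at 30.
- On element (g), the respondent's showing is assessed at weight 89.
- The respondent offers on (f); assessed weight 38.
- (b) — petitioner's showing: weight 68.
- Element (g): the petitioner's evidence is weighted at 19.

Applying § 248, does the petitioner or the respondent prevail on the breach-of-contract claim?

— Issue I —
Stage I.1 (petitioner, a clear and cogent showing, weight is at least 72): (a) 73 ≥ 72 — meets; (b) 68 < 72 — fails.
  The petitioner does not carry Stage I.1.
The analysis ends at Stage I.1; the respondent prevails on this issue.
— Issue II —
Stage II.1 (petitioner, clear and convincing evidence, weight is at least 75): (d) net 98−24=74 < 75 — fails.
  Stage II.1 not carried; the petitioner fails its burden.
The respondent prevails on this issue.
— Issue III —
At Stage III.1 the petitioner must meet a preponderance (weight is at least 51): on (f) the weight is 89 less the opposing 38 gives net 51, which does reach 51, so (f) meets the standard.
  The petitioner carries Stage III.1; the respondent now bears the burden.
At Stage III.2 the respondent must meet a clear and cogent showing (weight is at least 70): on (g) the weight is 89 less the opposing 19 gives net 70, which does reach 70, so (g) meets the standard.
  Stage III.2 carried; the final stage is satisfied.
All stages carried — the respondent prevails on this issue.
Per-issue: Issue I → respondent; Issue II → respondent; Issue III → respondent. The petitioner must prevail on at least one issue; overall, the respondent prevails.

respondent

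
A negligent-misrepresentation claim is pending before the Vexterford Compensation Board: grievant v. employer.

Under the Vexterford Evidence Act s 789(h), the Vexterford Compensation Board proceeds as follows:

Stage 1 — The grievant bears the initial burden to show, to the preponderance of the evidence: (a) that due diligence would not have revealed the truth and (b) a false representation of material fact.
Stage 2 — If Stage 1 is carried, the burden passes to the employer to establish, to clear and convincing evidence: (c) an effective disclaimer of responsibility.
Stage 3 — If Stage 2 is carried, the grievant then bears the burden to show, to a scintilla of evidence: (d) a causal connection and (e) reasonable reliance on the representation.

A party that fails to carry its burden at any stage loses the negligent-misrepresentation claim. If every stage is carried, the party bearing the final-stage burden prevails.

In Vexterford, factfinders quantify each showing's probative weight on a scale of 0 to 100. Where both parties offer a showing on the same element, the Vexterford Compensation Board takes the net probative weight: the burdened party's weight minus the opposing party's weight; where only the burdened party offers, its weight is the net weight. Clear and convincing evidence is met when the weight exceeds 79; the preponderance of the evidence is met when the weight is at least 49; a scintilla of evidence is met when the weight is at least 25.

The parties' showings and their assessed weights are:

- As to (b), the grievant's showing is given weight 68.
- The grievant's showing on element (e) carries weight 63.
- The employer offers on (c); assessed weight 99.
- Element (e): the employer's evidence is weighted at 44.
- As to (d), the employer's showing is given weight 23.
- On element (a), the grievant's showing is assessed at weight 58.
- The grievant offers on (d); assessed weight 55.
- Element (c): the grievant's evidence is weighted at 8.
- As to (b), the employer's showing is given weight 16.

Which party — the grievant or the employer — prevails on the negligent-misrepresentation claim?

Stage 1 (grievant, the preponderance of the evidence, weight is at least 49): (a) 58 ≥ 49 — meets; (b) net 68−16=52 ≥ 49 — meets.
  Stage 1 carried; the burden shifts to the employer.
Stage 2 (employer, clear and convincing evidence, weight exceeds 79): (c) net 99−8=91 > 79 — meets.
  Stage 2 is satisfied; the onus moves to the grievant.
Stage 3 (grievant, a scintilla of evidence, weight is at least 25): (d) net 55−23=32 ≥ 25 — meets; (e) net 63−44=19 < 25 — fails.
  Not every element is met, so the grievant fails to carry Stage 3.
The analysis ends at Stage 3; the employer prevails.

employer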